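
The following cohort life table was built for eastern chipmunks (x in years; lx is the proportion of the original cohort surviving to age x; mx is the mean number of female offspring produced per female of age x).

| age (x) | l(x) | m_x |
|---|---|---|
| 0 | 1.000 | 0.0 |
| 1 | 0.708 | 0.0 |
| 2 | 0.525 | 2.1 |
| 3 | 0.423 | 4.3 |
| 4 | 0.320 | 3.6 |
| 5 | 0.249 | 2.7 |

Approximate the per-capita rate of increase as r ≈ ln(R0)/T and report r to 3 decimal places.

0.473

R0 = Σ lx·mx = 0 + 0 + 1.1025 + 1.8189 + 1.152 + 0.6723 = 4.7457
Σ x·lx·mx = 15.6312; T = 15.6312/4.7457 = 3.29376…
r ≈ ln(R0)/T = ln(4.7457)/3.29376… = 0.47278… → 0.473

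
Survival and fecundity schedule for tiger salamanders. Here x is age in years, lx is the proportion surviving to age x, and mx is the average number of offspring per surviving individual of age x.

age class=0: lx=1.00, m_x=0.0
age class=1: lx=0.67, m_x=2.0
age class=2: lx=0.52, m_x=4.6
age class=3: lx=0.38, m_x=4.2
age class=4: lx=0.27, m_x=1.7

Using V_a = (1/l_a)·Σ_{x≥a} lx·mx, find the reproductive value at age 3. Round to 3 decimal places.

lx·mx for x ≥ 3: 1.596, 0.459 → sum = 2.055
V_3 = 2.055 / l_3 = 2.055 / 0.38 = 5.407895… → 5.408

5.408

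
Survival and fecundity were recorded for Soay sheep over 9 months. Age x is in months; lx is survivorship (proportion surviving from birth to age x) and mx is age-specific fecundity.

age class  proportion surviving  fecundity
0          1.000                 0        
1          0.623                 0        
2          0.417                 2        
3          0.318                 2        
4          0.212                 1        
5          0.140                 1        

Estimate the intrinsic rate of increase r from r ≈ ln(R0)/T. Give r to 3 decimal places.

0.213

R0 = Σ lx·mx = 0 + 0 + 0.834 + 0.636 + 0.212 + 0.14 = 1.822
Σ x·lx·mx = 5.124; T = 5.124/1.822 = 2.81229…
r ≈ ln(R0)/T = ln(1.822)/2.81229… = 0.21333… → 0.213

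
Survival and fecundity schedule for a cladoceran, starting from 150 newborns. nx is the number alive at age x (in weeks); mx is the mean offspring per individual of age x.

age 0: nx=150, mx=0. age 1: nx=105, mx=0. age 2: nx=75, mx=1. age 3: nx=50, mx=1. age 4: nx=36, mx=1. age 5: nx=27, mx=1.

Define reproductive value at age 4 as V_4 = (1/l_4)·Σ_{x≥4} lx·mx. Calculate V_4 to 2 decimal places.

1.75

lx = nx/n0 = nx/150: 1, 0.7, 0.5, 0.33333…, 0.24, 0.18
lx·mx for x ≥ 4: 0.24, 0.18 → sum = 0.42
V_4 = 0.42 / l_4 = 0.42 / 0.24 = 1.75 → 1.75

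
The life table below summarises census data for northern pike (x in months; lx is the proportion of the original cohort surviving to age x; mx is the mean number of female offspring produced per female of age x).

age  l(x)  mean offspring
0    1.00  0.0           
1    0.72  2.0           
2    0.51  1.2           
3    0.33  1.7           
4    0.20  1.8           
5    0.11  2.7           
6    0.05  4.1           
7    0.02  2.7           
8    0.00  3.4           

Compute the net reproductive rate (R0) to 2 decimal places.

3.53

lx·mx by age: 0, 1.44, 0.612, 0.561, 0.36, 0.297, 0.205, 0.054, 0
R0 = Σ lx·mx = 3.529 → 3.53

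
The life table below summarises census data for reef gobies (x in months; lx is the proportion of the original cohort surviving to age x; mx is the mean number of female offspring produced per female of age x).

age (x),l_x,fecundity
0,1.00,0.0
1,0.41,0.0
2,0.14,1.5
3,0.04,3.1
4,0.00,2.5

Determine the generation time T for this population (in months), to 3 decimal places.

lx·mx: 0, 0, 0.21, 0.124, 0 → R0 = 0.334
x·lx·mx: 0, 0, 0.42, 0.372, 0 → Σ = 0.792
T = 0.792 / 0.334 = 2.371257… → 2.371

2.371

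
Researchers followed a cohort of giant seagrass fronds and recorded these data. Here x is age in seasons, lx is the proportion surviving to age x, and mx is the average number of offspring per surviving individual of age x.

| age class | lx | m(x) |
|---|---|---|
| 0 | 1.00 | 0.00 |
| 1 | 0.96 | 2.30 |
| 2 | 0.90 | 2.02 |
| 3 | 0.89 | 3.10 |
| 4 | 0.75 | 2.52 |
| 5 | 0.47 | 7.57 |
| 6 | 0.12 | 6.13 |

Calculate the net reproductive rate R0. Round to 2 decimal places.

12.97

lx·mx by age: 0, 2.208, 1.818, 2.759, 1.89, 3.5579, 0.7356
R0 = Σ lx·mx = 12.9685 → 12.97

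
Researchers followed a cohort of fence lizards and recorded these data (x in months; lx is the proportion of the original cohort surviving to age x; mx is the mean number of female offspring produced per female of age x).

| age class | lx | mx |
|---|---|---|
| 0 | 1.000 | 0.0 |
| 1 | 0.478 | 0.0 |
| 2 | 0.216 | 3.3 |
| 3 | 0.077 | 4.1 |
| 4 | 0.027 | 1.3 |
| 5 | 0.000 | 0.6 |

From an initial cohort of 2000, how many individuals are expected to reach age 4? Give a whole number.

54

Expected survivors = N0 · l_4 = 2000 × 0.027 = 54 → 54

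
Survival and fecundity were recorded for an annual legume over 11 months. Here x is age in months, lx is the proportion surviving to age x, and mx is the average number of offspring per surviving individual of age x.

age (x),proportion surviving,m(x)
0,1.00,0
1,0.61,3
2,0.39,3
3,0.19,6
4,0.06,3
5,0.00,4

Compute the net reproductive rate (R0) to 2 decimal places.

lx·mx by age: 0, 1.83, 1.17, 1.14, 0.18, 0
R0 = Σ lx·mx = 4.32 → 4.32

4.32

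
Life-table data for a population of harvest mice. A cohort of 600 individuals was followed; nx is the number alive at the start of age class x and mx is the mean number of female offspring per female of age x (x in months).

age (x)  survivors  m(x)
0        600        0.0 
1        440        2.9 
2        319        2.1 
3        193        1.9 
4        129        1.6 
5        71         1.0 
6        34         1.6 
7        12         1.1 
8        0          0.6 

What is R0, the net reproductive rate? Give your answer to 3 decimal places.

lx = nx/n0 = nx/600: 1, 0.73333…, 0.53167…, 0.32167…, 0.215, 0.11833…, 0.05667…, 0.02, 0
lx·mx by age: 0, 2.126667…, 1.1165…, 0.611167…, 0.344, 0.118333…, 0.090667…, 0.022, 0
R0 = Σ lx·mx = 4.429333… → 4.429

4.429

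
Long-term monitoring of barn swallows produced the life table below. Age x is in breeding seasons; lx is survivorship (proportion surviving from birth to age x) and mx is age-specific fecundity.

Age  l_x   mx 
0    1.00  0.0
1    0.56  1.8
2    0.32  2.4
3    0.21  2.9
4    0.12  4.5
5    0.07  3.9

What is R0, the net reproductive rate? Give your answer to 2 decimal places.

lx·mx by age: 0, 1.008, 0.768, 0.609, 0.54, 0.273
R0 = Σ lx·mx = 3.198 → 3.20

3.20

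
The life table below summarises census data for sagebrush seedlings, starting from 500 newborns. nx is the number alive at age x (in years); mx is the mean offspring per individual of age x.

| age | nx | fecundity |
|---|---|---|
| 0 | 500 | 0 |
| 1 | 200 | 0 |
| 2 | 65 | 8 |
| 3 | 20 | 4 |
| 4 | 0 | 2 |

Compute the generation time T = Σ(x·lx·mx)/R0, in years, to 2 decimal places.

2.13

lx = nx/n0 = nx/500: 1, 0.4, 0.13, 0.04, 0
lx·mx: 0, 0, 1.04, 0.16, 0 → R0 = 1.2
x·lx·mx: 0, 0, 2.08, 0.48, 0 → Σ = 2.56
T = 2.56 / 1.2 = 2.133333… → 2.13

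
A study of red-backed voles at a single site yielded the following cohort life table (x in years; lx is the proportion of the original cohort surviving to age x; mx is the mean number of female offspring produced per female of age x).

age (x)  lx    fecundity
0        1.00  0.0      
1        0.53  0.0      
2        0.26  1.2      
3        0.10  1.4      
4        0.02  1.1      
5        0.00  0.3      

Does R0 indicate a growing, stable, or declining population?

R0 = Σ lx·mx = 0 + 0 + 0.312 + 0.14 + 0.022 + 0 = 0.474
R0 < 1, so the population is declining.

declining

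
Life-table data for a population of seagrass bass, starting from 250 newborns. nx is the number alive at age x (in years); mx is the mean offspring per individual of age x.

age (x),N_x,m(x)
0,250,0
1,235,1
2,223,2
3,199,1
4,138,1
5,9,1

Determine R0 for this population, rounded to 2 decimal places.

4.11

lx = nx/n0 = nx/250: 1, 0.94, 0.892, 0.796, 0.552, 0.036
lx·mx by age: 0, 0.94, 1.784, 0.796, 0.552, 0.036
R0 = Σ lx·mx = 4.108 → 4.11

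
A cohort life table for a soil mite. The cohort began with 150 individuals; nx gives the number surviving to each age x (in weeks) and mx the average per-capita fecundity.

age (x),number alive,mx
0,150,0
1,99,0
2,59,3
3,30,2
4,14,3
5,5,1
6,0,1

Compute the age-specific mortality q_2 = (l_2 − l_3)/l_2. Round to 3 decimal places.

lx = nx/n0 = nx/150: 1, 0.66, 0.39333…, 0.2, 0.09333…, 0.03333…, 0
q_2 = (l_2 − l_3) / l_2 = (0.393333… − 0.2) / 0.393333…
     = 0.193333… / 0.393333… = 0.491525… → 0.492

0.492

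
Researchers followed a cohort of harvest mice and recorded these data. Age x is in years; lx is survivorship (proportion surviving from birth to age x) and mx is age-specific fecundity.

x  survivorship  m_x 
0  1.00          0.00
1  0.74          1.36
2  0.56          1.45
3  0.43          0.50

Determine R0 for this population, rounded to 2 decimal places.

2.03

lx·mx by age: 0, 1.0064, 0.812, 0.215
R0 = Σ lx·mx = 2.0334 → 2.03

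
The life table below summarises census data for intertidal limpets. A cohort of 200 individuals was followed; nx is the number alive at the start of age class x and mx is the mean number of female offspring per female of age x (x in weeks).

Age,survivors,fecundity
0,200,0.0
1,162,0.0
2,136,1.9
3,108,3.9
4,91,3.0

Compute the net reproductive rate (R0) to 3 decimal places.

lx = nx/n0 = nx/200: 1, 0.81, 0.68, 0.54, 0.455
lx·mx by age: 0, 0, 1.292, 2.106, 1.365
R0 = Σ lx·mx = 4.763 → 4.763

4.763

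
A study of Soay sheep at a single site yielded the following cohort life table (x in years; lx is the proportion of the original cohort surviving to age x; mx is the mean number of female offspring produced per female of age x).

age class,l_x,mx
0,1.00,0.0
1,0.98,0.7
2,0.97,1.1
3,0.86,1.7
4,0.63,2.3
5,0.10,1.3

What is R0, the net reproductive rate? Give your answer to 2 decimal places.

4.79

lx·mx by age: 0, 0.686, 1.067, 1.462, 1.449, 0.13
R0 = Σ lx·mx = 4.794 → 4.79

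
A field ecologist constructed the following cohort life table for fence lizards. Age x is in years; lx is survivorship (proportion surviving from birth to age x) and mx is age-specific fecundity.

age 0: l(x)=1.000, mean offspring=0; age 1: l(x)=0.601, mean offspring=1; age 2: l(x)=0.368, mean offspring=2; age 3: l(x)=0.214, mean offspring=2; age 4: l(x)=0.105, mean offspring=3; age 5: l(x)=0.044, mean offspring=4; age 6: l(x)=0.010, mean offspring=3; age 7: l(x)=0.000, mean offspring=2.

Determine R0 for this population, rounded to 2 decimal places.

2.29

lx·mx by age: 0, 0.601, 0.736, 0.428, 0.315, 0.176, 0.03, 0
R0 = Σ lx·mx = 2.286 → 2.29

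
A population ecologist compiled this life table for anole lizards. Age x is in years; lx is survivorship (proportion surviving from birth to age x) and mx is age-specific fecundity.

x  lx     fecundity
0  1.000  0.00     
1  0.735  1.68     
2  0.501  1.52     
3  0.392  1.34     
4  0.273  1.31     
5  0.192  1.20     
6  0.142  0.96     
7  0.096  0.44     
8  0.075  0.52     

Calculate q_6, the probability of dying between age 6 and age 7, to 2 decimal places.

q_6 = (l_6 − l_7) / l_6 = (0.142 − 0.096) / 0.142
     = 0.046 / 0.142 = 0.323944… → 0.32

0.32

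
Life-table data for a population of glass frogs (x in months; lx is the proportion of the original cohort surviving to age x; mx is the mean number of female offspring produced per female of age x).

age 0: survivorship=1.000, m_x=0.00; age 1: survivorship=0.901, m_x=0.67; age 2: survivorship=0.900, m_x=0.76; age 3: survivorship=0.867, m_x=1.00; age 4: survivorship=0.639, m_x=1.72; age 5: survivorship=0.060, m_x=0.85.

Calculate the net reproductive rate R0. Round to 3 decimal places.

3.305

lx·mx by age: 0, 0.60367, 0.684, 0.867, 1.09908, 0.051
R0 = Σ lx·mx = 3.30475 → 3.305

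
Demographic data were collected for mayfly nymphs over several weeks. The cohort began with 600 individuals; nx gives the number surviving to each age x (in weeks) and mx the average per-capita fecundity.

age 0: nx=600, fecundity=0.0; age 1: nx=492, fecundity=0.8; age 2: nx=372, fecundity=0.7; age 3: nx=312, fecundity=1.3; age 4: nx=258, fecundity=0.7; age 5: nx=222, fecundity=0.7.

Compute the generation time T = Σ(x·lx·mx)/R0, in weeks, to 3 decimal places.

lx = nx/n0 = nx/600: 1, 0.82, 0.62, 0.52, 0.43, 0.37
lx·mx: 0, 0.656, 0.434, 0.676, 0.301, 0.259 → R0 = 2.326
x·lx·mx: 0, 0.656, 0.868, 2.028, 1.204, 1.295 → Σ = 6.051
T = 6.051 / 2.326 = 2.601462… → 2.601

2.601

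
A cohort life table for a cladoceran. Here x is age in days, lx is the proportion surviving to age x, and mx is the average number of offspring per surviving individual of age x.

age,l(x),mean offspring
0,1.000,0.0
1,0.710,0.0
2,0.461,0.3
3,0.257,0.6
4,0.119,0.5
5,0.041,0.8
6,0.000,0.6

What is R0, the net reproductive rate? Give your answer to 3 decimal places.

lx·mx by age: 0, 0, 0.1383, 0.1542, 0.0595, 0.0328, 0
R0 = Σ lx·mx = 0.3848 → 0.385

0.385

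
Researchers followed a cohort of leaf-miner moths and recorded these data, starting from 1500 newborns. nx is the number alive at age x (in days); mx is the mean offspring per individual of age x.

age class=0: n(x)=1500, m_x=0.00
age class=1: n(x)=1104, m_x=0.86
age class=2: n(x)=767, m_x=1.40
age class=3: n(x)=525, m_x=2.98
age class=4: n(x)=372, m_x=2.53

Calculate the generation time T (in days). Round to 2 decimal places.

lx = nx/n0 = nx/1500: 1, 0.736, 0.51133…, 0.35, 0.248
lx·mx: 0, 0.63296, 0.715867…, 1.043, 0.62744 → R0 = 3.019267…
x·lx·mx: 0, 0.63296, 1.431733…, 3.129, 2.50976 → Σ = 7.703453…
T = 7.703453… / 3.019267… = 2.551432… → 2.55

2.55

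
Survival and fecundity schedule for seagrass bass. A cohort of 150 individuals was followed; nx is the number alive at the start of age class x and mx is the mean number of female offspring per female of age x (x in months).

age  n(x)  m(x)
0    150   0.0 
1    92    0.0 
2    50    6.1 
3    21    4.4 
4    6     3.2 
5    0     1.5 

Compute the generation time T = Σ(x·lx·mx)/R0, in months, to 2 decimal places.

2.31

lx = nx/n0 = nx/150: 1, 0.61333…, 0.33333…, 0.14, 0.04, 0
lx·mx: 0, 0, 2.033333…, 0.616, 0.128, 0 → R0 = 2.777333…
x·lx·mx: 0, 0, 4.066667…, 1.848, 0.512, 0 → Σ = 6.426667…
T = 6.426667… / 2.777333… = 2.31397… → 2.31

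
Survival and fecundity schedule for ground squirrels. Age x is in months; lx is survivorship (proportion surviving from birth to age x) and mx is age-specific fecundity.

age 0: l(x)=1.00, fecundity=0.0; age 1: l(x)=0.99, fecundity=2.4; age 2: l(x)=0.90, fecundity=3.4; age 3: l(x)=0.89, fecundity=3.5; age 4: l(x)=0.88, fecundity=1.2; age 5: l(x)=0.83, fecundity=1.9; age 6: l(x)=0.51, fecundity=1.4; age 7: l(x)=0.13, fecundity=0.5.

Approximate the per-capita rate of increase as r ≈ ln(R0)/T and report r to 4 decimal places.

0.8559

R0 = Σ lx·mx = 0 + 2.376 + 3.06 + 3.115 + 1.056 + 1.577 + 0.714 + 0.065 = 11.963
Σ x·lx·mx = 34.689; T = 34.689/11.963 = 2.89969…
r ≈ ln(R0)/T = ln(11.963)/2.89969… = 0.855891… → 0.8559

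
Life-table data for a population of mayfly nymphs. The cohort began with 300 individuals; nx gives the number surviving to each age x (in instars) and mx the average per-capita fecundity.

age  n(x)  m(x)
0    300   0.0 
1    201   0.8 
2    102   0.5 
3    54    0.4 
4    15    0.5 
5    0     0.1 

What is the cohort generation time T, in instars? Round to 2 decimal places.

1.48

lx = nx/n0 = nx/300: 1, 0.67, 0.34, 0.18, 0.05, 0
lx·mx: 0, 0.536, 0.17, 0.072, 0.025, 0 → R0 = 0.803
x·lx·mx: 0, 0.536, 0.34, 0.216, 0.1, 0 → Σ = 1.192
T = 1.192 / 0.803 = 1.484433… → 1.48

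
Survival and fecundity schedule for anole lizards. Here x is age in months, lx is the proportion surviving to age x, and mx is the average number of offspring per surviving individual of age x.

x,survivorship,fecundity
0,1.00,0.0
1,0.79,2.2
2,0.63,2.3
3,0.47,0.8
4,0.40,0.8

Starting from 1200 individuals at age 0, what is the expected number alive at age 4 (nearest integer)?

480

Expected survivors = N0 · l_4 = 1200 × 0.40 = 480 → 480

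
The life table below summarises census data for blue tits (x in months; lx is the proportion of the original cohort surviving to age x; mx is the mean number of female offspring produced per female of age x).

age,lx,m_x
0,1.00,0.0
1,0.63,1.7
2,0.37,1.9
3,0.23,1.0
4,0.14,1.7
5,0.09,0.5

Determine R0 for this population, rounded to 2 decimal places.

2.29

lx·mx by age: 0, 1.071, 0.703, 0.23, 0.238, 0.045
R0 = Σ lx·mx = 2.287 → 2.29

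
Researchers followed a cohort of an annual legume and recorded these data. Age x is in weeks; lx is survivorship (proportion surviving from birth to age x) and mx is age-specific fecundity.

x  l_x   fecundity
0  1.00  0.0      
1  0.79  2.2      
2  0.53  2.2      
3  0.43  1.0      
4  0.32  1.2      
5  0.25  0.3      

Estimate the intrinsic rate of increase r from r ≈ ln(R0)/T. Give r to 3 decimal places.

R0 = Σ lx·mx = 0 + 1.738 + 1.166 + 0.43 + 0.384 + 0.075 = 3.793
Σ x·lx·mx = 7.271; T = 7.271/3.793 = 1.91695…
r ≈ ln(R0)/T = ln(3.793)/1.91695… = 0.69546… → 0.695

0.695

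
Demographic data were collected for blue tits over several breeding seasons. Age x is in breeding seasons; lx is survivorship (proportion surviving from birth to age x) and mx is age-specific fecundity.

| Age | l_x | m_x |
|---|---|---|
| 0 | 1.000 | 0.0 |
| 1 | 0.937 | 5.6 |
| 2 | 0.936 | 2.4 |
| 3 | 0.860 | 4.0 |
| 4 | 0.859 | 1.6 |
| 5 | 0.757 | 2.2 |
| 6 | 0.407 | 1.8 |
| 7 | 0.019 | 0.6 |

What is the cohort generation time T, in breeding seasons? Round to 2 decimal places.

lx·mx: 0, 5.2472, 2.2464, 3.44, 1.3744, 1.6654, 0.7326, 0.0114 → R0 = 14.7174
x·lx·mx: 0, 5.2472, 4.4928, 10.32, 5.4976, 8.327, 4.3956, 0.0798 → Σ = 38.36
T = 38.36 / 14.7174 = 2.606439… → 2.61

2.61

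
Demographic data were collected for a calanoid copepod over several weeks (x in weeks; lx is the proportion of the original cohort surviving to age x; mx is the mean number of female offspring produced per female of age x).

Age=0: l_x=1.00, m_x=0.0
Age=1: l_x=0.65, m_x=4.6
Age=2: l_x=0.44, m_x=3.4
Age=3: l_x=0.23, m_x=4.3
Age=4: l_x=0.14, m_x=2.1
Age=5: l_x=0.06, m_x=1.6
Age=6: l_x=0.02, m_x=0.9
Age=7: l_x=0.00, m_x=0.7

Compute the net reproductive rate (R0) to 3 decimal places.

5.883

lx·mx by age: 0, 2.99, 1.496, 0.989, 0.294, 0.096, 0.018, 0
R0 = Σ lx·mx = 5.883 → 5.883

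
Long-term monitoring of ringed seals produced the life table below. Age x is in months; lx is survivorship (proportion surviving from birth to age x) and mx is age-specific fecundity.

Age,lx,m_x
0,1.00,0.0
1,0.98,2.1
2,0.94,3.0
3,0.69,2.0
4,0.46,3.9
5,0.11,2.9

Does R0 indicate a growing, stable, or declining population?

R0 = Σ lx·mx = 0 + 2.058 + 2.82 + 1.38 + 1.794 + 0.319 = 8.371
R0 > 1, so the population is growing.

growing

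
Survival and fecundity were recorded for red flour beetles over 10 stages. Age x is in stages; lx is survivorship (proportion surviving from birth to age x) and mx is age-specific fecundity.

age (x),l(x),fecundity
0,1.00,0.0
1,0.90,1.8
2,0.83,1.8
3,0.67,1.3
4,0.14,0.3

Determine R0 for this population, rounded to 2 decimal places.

lx·mx by age: 0, 1.62, 1.494, 0.871, 0.042
R0 = Σ lx·mx = 4.027 → 4.03

4.03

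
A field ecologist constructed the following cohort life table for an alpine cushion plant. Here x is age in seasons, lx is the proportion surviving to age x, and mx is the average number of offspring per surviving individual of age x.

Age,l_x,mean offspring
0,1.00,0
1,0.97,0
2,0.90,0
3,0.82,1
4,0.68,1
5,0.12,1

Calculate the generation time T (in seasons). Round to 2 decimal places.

lx·mx: 0, 0, 0, 0.82, 0.68, 0.12 → R0 = 1.62
x·lx·mx: 0, 0, 0, 2.46, 2.72, 0.6 → Σ = 5.78
T = 5.78 / 1.62 = 3.567901… → 3.57

3.57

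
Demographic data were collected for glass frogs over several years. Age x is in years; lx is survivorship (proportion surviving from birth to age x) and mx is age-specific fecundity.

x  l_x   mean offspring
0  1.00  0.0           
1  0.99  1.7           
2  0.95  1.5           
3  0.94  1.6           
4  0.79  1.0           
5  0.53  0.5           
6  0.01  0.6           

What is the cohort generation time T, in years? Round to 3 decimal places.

2.391

lx·mx: 0, 1.683, 1.425, 1.504, 0.79, 0.265, 0.006 → R0 = 5.673
x·lx·mx: 0, 1.683, 2.85, 4.512, 3.16, 1.325, 0.036 → Σ = 13.566
T = 13.566 / 5.673 = 2.391327… → 2.391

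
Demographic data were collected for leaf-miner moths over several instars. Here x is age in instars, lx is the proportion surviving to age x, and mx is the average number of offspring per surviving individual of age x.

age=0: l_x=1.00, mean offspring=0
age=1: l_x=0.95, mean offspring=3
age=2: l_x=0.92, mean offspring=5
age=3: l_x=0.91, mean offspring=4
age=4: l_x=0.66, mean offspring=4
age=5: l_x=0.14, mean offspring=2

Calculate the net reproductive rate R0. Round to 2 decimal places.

lx·mx by age: 0, 2.85, 4.6, 3.64, 2.64, 0.28
R0 = Σ lx·mx = 14.01 → 14.01

14.01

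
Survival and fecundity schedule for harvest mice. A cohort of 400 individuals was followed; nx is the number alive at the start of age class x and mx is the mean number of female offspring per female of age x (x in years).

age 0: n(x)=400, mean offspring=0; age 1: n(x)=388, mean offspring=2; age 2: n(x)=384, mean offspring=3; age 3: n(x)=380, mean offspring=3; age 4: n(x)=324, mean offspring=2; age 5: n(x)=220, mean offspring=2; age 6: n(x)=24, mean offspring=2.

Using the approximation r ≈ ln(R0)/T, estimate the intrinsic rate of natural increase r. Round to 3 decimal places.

0.854

lx = nx/n0 = nx/400: 1, 0.97, 0.96, 0.95, 0.81, 0.55, 0.06
R0 = Σ lx·mx = 0 + 1.94 + 2.88 + 2.85 + 1.62 + 1.1 + 0.12 = 10.51
Σ x·lx·mx = 28.95; T = 28.95/10.51 = 2.75452…
r ≈ ln(R0)/T = ln(10.51)/2.75452… = 0.85399… → 0.854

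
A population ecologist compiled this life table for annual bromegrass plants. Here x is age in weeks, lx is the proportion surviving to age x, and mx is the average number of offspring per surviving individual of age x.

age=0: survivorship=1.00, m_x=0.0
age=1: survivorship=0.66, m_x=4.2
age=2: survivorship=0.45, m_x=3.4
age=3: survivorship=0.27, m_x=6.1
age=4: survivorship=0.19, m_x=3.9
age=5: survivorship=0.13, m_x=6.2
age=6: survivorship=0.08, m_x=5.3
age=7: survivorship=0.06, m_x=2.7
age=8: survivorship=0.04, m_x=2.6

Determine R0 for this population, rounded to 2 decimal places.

8.19

lx·mx by age: 0, 2.772, 1.53, 1.647, 0.741, 0.806, 0.424, 0.162, 0.104
R0 = Σ lx·mx = 8.186 → 8.19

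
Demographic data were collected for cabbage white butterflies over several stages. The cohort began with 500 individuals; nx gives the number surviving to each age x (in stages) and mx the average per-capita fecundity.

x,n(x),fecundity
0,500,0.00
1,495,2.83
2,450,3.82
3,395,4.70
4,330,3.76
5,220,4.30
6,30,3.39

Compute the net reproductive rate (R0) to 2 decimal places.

lx = nx/n0 = nx/500: 1, 0.99, 0.9, 0.79, 0.66, 0.44, 0.06
lx·mx by age: 0, 2.8017, 3.438, 3.713, 2.4816, 1.892, 0.2034
R0 = Σ lx·mx = 14.5297 → 14.53

14.53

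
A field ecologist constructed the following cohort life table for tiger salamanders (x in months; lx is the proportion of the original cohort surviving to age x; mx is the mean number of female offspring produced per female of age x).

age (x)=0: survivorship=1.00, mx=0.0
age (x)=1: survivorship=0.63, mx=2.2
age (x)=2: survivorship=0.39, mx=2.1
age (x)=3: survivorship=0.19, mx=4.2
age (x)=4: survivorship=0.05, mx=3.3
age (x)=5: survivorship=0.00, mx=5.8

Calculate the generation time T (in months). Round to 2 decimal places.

lx·mx: 0, 1.386, 0.819, 0.798, 0.165, 0 → R0 = 3.168
x·lx·mx: 0, 1.386, 1.638, 2.394, 0.66, 0 → Σ = 6.078
T = 6.078 / 3.168 = 1.918561… → 1.92

1.92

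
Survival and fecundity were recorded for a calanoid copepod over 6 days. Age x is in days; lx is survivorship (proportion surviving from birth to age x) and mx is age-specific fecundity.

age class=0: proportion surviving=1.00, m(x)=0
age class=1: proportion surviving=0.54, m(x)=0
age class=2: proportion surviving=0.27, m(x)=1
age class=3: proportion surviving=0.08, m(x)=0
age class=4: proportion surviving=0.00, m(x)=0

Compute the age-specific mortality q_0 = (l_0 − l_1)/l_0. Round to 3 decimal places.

0.460

q_0 = (l_0 − l_1) / l_0 = (1 − 0.54) / 1
     = 0.46 / 1 = 0.46 → 0.460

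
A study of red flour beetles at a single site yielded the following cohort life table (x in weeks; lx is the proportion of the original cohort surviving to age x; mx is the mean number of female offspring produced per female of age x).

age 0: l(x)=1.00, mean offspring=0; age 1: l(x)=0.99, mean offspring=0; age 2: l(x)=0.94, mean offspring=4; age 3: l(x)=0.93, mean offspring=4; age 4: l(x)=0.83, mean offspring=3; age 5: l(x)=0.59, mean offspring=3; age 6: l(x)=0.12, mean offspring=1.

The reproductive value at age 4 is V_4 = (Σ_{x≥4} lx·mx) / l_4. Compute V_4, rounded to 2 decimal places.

5.28

lx·mx for x ≥ 4: 2.49, 1.77, 0.12 → sum = 4.38
V_4 = 4.38 / l_4 = 4.38 / 0.83 = 5.277108… → 5.28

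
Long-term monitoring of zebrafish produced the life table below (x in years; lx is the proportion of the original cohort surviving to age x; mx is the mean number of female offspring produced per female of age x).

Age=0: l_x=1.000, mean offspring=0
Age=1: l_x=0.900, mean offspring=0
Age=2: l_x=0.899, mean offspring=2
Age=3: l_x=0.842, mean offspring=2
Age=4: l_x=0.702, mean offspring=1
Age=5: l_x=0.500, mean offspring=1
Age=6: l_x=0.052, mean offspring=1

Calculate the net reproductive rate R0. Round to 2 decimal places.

lx·mx by age: 0, 0, 1.798, 1.684, 0.702, 0.5, 0.052
R0 = Σ lx·mx = 4.736 → 4.74

4.74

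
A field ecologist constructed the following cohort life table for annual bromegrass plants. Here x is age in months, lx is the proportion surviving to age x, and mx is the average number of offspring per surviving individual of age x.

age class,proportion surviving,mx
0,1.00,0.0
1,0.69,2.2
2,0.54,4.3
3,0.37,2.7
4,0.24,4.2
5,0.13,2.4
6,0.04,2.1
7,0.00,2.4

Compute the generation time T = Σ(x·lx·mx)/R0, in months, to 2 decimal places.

2.44

lx·mx: 0, 1.518, 2.322, 0.999, 1.008, 0.312, 0.084, 0 → R0 = 6.243
x·lx·mx: 0, 1.518, 4.644, 2.997, 4.032, 1.56, 0.504, 0 → Σ = 15.255
T = 15.255 / 6.243 = 2.443537… → 2.44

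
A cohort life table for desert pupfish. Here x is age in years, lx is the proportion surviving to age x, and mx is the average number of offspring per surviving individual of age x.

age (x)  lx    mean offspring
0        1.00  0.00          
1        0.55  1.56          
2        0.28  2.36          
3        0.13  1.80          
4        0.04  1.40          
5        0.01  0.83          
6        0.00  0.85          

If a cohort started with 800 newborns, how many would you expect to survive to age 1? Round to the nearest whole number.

440

Expected survivors = N0 · l_1 = 800 × 0.55 = 440 → 440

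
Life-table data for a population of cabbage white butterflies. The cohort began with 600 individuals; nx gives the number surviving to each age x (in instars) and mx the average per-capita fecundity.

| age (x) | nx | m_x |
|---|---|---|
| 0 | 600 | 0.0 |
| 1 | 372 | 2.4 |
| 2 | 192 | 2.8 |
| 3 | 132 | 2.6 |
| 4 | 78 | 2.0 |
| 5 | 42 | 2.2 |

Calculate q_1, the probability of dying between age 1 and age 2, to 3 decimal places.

0.484

lx = nx/n0 = nx/600: 1, 0.62, 0.32, 0.22, 0.13, 0.07
q_1 = (l_1 − l_2) / l_1 = (0.62 − 0.32) / 0.62
     = 0.3 / 0.62 = 0.483871… → 0.484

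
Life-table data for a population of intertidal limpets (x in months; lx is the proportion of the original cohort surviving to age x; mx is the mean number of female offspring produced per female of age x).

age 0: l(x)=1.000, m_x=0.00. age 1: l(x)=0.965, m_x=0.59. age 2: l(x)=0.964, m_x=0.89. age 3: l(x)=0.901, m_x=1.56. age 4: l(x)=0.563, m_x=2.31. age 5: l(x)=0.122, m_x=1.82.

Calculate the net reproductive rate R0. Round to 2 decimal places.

lx·mx by age: 0, 0.56935, 0.85796, 1.40556, 1.30053, 0.22204
R0 = Σ lx·mx = 4.35544 → 4.36

4.36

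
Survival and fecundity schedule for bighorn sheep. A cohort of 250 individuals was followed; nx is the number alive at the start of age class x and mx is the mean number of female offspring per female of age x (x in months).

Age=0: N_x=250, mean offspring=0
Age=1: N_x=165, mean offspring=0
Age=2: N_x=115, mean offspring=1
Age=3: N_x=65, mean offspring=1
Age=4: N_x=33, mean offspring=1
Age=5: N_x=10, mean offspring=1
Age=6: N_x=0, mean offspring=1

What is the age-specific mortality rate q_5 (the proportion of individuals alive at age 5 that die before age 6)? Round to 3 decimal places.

lx = nx/n0 = nx/250: 1, 0.66, 0.46, 0.26, 0.132, 0.04, 0
q_5 = (l_5 − l_6) / l_5 = (0.04 − 0) / 0.04
     = 0.04 / 0.04 = 1 → 1.000

1.000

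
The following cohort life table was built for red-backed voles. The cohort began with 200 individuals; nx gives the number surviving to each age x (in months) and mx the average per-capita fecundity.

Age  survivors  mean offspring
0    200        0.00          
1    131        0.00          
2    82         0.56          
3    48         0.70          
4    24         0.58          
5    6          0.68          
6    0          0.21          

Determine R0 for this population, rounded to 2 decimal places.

lx = nx/n0 = nx/200: 1, 0.655, 0.41, 0.24, 0.12, 0.03, 0
lx·mx by age: 0, 0, 0.2296, 0.168, 0.0696, 0.0204, 0
R0 = Σ lx·mx = 0.4876 → 0.49

0.49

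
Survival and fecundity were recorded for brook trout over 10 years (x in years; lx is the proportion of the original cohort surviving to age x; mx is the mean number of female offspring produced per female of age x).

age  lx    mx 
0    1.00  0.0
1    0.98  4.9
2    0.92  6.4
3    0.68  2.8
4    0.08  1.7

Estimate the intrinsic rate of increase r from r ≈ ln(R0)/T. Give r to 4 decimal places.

R0 = Σ lx·mx = 0 + 4.802 + 5.888 + 1.904 + 0.136 = 12.73
Σ x·lx·mx = 22.834; T = 22.834/12.73 = 1.79372…
r ≈ ln(R0)/T = ln(12.73)/1.79372… = 1.418264… → 1.4183

1.4183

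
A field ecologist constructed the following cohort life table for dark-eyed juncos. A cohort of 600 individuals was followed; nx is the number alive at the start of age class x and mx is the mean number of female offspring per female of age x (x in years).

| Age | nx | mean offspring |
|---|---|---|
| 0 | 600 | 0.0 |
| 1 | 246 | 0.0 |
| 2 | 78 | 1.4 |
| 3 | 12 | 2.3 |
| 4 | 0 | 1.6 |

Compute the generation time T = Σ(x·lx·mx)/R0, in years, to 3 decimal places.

2.202

lx = nx/n0 = nx/600: 1, 0.41, 0.13, 0.02, 0
lx·mx: 0, 0, 0.182, 0.046, 0 → R0 = 0.228
x·lx·mx: 0, 0, 0.364, 0.138, 0 → Σ = 0.502
T = 0.502 / 0.228 = 2.201754… → 2.202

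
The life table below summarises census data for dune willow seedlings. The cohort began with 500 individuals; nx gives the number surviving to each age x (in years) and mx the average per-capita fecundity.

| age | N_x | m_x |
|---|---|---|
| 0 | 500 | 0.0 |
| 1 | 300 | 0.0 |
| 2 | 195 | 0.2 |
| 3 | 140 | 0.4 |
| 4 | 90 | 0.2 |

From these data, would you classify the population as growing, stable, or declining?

lx = nx/n0 = nx/500: 1, 0.6, 0.39, 0.28, 0.18
R0 = Σ lx·mx = 0 + 0 + 0.078 + 0.112 + 0.036 = 0.226
R0 < 1, so the population is declining.

declining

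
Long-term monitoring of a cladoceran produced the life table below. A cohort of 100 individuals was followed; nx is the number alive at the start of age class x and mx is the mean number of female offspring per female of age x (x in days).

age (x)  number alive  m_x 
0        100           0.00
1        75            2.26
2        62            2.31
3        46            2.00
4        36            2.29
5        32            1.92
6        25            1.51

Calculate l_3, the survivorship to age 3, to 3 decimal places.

l_3 = n_3/n_0 = 46/100 = 0.46 → 0.460

0.460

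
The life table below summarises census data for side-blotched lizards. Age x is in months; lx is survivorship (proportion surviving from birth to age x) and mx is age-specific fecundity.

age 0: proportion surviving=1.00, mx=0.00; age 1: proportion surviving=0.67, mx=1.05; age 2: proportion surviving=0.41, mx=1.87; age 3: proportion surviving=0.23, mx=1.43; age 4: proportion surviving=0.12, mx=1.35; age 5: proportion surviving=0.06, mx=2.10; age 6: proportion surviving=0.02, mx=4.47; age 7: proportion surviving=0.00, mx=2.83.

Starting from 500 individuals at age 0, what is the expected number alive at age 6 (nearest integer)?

10

Expected survivors = N0 · l_6 = 500 × 0.02 = 10 → 10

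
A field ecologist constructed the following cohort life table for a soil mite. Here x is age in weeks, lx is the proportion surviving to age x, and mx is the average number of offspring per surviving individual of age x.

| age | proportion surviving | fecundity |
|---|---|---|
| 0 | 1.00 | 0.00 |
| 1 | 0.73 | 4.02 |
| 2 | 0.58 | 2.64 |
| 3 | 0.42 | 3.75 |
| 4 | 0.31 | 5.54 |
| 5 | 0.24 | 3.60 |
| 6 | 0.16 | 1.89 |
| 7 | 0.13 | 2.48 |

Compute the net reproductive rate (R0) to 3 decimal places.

lx·mx by age: 0, 2.9346, 1.5312, 1.575, 1.7174, 0.864, 0.3024, 0.3224
R0 = Σ lx·mx = 9.247 → 9.247

9.247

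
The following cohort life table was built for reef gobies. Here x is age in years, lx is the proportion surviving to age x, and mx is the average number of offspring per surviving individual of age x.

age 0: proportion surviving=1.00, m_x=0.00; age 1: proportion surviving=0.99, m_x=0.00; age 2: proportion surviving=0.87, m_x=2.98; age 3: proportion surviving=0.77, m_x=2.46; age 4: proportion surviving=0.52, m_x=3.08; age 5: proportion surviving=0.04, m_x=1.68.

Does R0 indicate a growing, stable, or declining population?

growing

R0 = Σ lx·mx = 0 + 0 + 2.5926 + 1.8942 + 1.6016 + 0.0672 = 6.1556
R0 > 1, so the population is growing.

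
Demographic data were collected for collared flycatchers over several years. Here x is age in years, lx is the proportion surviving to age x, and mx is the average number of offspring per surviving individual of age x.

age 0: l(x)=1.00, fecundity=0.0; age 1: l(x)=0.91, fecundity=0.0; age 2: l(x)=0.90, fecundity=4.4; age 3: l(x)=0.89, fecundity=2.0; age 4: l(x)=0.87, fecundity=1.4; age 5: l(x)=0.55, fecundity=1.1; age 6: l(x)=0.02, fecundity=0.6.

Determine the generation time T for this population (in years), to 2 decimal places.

2.80

lx·mx: 0, 0, 3.96, 1.78, 1.218, 0.605, 0.012 → R0 = 7.575
x·lx·mx: 0, 0, 7.92, 5.34, 4.872, 3.025, 0.072 → Σ = 21.229
T = 21.229 / 7.575 = 2.802508… → 2.80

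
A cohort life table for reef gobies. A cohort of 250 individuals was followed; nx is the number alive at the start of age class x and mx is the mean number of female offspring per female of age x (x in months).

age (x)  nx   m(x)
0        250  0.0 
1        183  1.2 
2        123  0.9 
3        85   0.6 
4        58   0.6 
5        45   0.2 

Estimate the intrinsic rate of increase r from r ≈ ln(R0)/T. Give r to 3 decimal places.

0.290

lx = nx/n0 = nx/250: 1, 0.732, 0.492, 0.34, 0.232, 0.18
R0 = Σ lx·mx = 0 + 0.8784 + 0.4428 + 0.204 + 0.1392 + 0.036 = 1.7004
Σ x·lx·mx = 3.1128; T = 3.1128/1.7004 = 1.83063…
r ≈ ln(R0)/T = ln(1.7004)/1.83063… = 0.28999… → 0.290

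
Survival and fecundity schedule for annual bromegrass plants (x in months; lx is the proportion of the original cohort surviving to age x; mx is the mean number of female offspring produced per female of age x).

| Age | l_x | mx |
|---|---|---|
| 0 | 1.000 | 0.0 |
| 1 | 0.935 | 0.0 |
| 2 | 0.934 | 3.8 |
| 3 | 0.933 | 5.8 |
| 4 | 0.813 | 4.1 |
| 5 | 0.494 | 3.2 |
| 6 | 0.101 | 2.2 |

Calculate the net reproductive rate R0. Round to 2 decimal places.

14.10

lx·mx by age: 0, 0, 3.5492, 5.4114, 3.3333, 1.5808, 0.2222
R0 = Σ lx·mx = 14.0969 → 14.10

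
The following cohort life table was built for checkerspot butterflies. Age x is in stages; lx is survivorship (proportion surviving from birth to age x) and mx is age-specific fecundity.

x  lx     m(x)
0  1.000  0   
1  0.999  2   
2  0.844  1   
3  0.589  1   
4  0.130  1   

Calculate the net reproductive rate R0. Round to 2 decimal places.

lx·mx by age: 0, 1.998, 0.844, 0.589, 0.13
R0 = Σ lx·mx = 3.561 → 3.56

3.56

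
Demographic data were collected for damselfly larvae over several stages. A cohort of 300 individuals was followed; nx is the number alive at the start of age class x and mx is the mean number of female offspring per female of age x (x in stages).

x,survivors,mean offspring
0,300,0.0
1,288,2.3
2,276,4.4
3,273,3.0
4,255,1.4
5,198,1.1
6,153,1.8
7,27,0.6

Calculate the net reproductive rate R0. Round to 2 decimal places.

lx = nx/n0 = nx/300: 1, 0.96, 0.92, 0.91, 0.85, 0.66, 0.51, 0.09
lx·mx by age: 0, 2.208, 4.048, 2.73, 1.19, 0.726, 0.918, 0.054
R0 = Σ lx·mx = 11.874 → 11.87

11.87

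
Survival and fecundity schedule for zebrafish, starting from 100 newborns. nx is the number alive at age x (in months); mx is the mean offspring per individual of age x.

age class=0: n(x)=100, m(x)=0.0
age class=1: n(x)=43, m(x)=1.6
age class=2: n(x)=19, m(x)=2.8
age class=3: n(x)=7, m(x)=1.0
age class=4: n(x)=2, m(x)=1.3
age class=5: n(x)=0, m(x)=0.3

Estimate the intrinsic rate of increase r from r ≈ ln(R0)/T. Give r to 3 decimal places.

lx = nx/n0 = nx/100: 1, 0.43, 0.19, 0.07, 0.02, 0
R0 = Σ lx·mx = 0 + 0.688 + 0.532 + 0.07 + 0.026 + 0 = 1.316
Σ x·lx·mx = 2.066; T = 2.066/1.316 = 1.56991…
r ≈ ln(R0)/T = ln(1.316)/1.56991… = 0.17491… → 0.175

0.175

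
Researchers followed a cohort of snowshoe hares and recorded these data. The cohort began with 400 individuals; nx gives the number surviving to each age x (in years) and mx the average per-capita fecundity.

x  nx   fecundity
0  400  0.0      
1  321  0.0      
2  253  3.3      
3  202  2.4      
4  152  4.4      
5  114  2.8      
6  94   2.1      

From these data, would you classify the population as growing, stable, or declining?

growing

lx = nx/n0 = nx/400: 1, 0.8025, 0.6325, 0.505, 0.38, 0.285, 0.235
R0 = Σ lx·mx = 0 + 0 + 2.08725 + 1.212 + 1.672 + 0.798 + 0.4935 = 6.26275
R0 > 1, so the population is growing.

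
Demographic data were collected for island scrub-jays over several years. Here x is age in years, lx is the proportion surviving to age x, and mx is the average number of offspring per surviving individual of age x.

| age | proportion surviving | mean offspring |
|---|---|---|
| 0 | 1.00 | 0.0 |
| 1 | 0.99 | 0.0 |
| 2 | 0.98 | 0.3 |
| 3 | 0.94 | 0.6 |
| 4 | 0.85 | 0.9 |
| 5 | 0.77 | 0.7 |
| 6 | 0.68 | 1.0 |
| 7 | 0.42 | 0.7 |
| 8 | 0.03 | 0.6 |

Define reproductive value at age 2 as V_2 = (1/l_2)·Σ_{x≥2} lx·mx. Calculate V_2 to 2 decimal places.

3.22

lx·mx for x ≥ 2: 0.294, 0.564, 0.765, 0.539, 0.68, 0.294, 0.018 → sum = 3.154
V_2 = 3.154 / l_2 = 3.154 / 0.98 = 3.218367… → 3.22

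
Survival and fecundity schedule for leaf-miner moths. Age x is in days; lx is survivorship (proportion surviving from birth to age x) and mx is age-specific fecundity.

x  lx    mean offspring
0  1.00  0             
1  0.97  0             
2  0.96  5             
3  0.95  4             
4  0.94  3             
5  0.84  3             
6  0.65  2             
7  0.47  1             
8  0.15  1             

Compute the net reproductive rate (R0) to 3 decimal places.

lx·mx by age: 0, 0, 4.8, 3.8, 2.82, 2.52, 1.3, 0.47, 0.15
R0 = Σ lx·mx = 15.86 → 15.860

15.860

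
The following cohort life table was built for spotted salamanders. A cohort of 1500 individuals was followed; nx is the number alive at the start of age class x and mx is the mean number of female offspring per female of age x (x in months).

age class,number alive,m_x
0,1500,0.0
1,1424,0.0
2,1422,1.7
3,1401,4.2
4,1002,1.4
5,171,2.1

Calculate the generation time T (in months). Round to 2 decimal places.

2.97

lx = nx/n0 = nx/1500: 1, 0.94933…, 0.948, 0.934, 0.668, 0.114
lx·mx: 0, 0, 1.6116, 3.9228, 0.9352, 0.2394 → R0 = 6.709…
x·lx·mx: 0, 0, 3.2232, 11.7684, 3.7408, 1.197 → Σ = 19.9294…
T = 19.9294… / 6.709… = 2.970547… → 2.97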